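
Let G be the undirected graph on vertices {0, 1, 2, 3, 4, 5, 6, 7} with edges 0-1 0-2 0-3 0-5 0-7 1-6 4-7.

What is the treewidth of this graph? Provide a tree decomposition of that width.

Treewidth 1.
One optimal decomposition is:
Bags: B1 = {0, 3}  B2 = {0, 7}  B3 = {0, 5}  B4 = {4, 7}  B5 = {0, 1}  B6 = {0, 2}  B7 = {1, 6}
Tree: B1–B2, B2–B3, B2–B4, B3–B5, B5–B6, B5–B7

Every bag has size at most 2, so the width is 2 − 1 = 1 and tw(G) ≤ 1. Since G has at least one edge (e.g. 0–3), it is not an edgeless graph, so tw(G) ≥ 1. The upper and lower bounds meet at 1, so that is the treewidth.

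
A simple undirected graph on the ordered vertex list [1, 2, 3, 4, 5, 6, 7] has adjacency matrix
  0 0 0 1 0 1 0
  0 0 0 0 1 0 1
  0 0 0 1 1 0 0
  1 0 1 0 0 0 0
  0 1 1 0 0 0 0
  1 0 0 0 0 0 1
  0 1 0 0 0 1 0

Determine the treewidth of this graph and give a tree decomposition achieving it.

Each bag holds 3 vertices, so the decomposition has width 2, which upper-bounds the treewidth. The edges 4–1–6–7–2–5–3–4 form a cycle, so G is not a tree and its treewidth is at least 2. Therefore the treewidth is 2.

Treewidth 2.
One such decomposition:
Bags: B1 = {1, 4, 6}  B2 = {4, 6, 7}  B3 = {2, 4, 7}  B4 = {2, 4, 5}  B5 = {3, 4, 5}
Tree: B1–B2, B2–B3, B3–B4, B4–B5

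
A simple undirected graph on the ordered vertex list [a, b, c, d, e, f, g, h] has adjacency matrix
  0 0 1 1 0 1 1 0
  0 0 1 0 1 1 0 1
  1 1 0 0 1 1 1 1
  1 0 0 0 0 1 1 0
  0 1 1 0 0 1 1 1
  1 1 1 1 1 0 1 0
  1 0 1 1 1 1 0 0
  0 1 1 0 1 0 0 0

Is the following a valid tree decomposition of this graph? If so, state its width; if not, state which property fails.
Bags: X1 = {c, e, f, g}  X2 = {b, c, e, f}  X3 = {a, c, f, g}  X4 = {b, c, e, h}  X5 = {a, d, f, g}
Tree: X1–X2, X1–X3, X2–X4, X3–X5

Checking the three conditions: (i) the bags cover all of {a, b, c, d, e, f, g, h}; (ii) for each edge, some bag contains both endpoints; (iii) the bags containing any fixed vertex form a subtree. All hold, so the decomposition is valid with width 4 − 1 = 3.

Yes; width 3.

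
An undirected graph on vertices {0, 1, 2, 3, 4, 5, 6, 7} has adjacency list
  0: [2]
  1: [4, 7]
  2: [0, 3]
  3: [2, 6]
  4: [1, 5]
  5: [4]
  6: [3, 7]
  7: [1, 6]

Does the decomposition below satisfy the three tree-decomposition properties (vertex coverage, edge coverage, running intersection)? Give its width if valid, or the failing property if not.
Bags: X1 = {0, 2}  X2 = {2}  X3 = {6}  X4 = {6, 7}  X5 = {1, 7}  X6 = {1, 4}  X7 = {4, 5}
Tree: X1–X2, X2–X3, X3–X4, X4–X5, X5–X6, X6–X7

A tree decomposition must satisfy three properties: every vertex lies in some bag; for every edge, both endpoints lie together in some bag; and for every vertex, the bags containing it form a connected subtree. Here vertex 3 appears in no bag, so the decomposition is invalid.

No — vertex 3 appears in no bag.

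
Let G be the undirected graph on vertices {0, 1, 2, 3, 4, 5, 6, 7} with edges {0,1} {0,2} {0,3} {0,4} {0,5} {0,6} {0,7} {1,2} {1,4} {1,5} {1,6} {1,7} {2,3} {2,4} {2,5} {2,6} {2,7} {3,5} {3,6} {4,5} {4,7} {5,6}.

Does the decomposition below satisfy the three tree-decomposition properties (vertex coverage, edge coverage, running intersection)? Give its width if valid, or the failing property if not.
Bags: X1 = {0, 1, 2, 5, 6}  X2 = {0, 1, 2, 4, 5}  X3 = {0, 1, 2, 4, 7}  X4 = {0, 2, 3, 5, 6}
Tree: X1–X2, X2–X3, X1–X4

Vertex coverage: the bags together contain {0, 1, 2, 3, 4, 5, 6, 7}, the full vertex set. Edge coverage: each edge of G has both endpoints in at least one bag. Running intersection: for every vertex, the bags containing it form a connected subtree. All three properties hold, so this is a valid tree decomposition of width max|bag| − 1 = 4, and hence tw(G) ≤ 4.

Yes; width 4.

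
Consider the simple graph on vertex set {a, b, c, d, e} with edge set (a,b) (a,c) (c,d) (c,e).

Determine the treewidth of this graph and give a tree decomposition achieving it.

Each bag holds 2 vertices, so the decomposition has width 1, which upper-bounds the treewidth. Since G has at least one edge (e.g. c–a), it is not an edgeless graph, so tw(G) ≥ 1. Hence tw(G) = 1 exactly.

Treewidth 1.
One such decomposition:
Bags: B1 = {a, c}  B2 = {c, d}  B3 = {c, e}  B4 = {a, b}
Tree: B1–B2, B2–B3, B1–B4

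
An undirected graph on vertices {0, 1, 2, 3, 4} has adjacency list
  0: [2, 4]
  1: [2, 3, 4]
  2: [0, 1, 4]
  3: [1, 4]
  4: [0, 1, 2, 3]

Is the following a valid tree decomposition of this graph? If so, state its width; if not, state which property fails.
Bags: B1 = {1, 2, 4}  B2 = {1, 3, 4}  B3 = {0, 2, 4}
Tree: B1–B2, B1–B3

Yes; width 2.

Vertex coverage: the bags together contain {0, 1, 2, 3, 4}, the full vertex set. Edge coverage: each edge of G has both endpoints in at least one bag. Running intersection: for every vertex, the bags containing it form a connected subtree. All three properties hold, so this is a valid tree decomposition of width max|bag| − 1 = 2, and hence tw(G) ≤ 2.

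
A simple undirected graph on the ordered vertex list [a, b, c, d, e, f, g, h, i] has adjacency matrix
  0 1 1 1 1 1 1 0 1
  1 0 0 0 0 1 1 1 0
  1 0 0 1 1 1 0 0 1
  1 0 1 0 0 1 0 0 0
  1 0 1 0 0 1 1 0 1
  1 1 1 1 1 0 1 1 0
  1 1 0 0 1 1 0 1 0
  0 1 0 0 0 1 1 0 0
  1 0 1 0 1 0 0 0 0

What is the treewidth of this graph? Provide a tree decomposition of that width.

Treewidth 3.
One optimal decomposition is:
Bags: B1 = {a, c, e, i}  B2 = {a, c, e, f}  B3 = {a, e, f, g}  B4 = {a, b, f, g}  B5 = {a, c, d, f}  B6 = {b, f, g, h}
Tree: B1–B2, B2–B3, B3–B4, B2–B5, B4–B6

Each bag holds 4 vertices, so the decomposition has width 3, which upper-bounds the treewidth. For the lower bound, the 4 vertices {b, f, g, h} are pairwise adjacent, and any tree decomposition puts a clique entirely inside one bag — forcing width ≥ 3. Hence tw(G) = 3 exactly.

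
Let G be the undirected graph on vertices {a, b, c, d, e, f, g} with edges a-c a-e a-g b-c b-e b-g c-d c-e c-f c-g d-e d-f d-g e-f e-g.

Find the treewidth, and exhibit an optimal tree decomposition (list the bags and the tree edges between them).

Treewidth 3.
One such decomposition:
Bags: B1 = {a, c, e, g}  B2 = {c, d, e, g}  B3 = {b, c, e, g}  B4 = {c, d, e, f}
Tree: B1–B2, B2–B3, B2–B4

The largest bag has 4 vertices, giving width 3; this decomposition certifies tw(G) ≤ 3. Conversely, {c, d, e, g} is a clique of size 4, and the vertices of any clique must share a bag in every tree decomposition; so some bag has ≥ 4 vertices and tw(G) ≥ 3. Combining the bounds, tw(G) = 3.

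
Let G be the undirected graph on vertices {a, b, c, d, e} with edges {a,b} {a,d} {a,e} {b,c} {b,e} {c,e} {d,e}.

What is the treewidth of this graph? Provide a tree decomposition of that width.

Treewidth 2.
One such decomposition:
Bags: B1 = {a, b, e}  B2 = {b, c, e}  B3 = {a, d, e}
Tree: B1–B2, B1–B3

Every bag has size at most 3, so the width is 3 − 1 = 2 and tw(G) ≤ 2. Conversely, {b, c, e} is a clique of size 3, and the vertices of any clique must share a bag in every tree decomposition; so some bag has ≥ 3 vertices and tw(G) ≥ 2. Hence tw(G) = 2 exactly.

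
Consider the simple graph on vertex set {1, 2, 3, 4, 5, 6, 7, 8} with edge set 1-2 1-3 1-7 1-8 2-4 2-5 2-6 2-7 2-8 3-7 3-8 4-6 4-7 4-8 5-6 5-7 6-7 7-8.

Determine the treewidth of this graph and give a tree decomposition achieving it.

Treewidth 3.
One optimal decomposition is:
Bags: B1 = {2, 4, 7, 8}  B2 = {2, 4, 6, 7}  B3 = {1, 2, 7, 8}  B4 = {1, 3, 7, 8}  B5 = {2, 5, 6, 7}
Tree: B1–B2, B1–B3, B3–B4, B2–B5

Each bag holds 4 vertices, so the decomposition has width 3, which upper-bounds the treewidth. For the lower bound, the 4 vertices {1, 2, 7, 8} are pairwise adjacent, and any tree decomposition puts a clique entirely inside one bag — forcing width ≥ 3. Therefore the treewidth is 3.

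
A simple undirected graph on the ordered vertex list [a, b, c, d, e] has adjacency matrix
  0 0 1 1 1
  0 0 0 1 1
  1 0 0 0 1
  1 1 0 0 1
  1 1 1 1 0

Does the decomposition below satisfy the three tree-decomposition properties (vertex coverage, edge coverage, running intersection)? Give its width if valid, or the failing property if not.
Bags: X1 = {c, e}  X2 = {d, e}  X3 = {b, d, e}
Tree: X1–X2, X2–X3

No — vertex a appears in no bag.

A tree decomposition must satisfy three properties: every vertex lies in some bag; for every edge, both endpoints lie together in some bag; and for every vertex, the bags containing it form a connected subtree. Here vertex a appears in no bag, so the decomposition is invalid.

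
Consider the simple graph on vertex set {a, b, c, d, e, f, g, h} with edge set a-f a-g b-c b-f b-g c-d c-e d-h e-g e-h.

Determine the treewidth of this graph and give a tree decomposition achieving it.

Each bag holds 3 vertices, so the decomposition has width 2, which upper-bounds the treewidth. For the lower bound, G contains the cycle a–f–b–g–a, so G is not a forest; only forests have treewidth ≤ 1, hence tw(G) ≥ 2. Therefore the treewidth is 2.

Treewidth 2.
Bags: B1 = {a, f, g}  B2 = {b, f, g}  B3 = {b, e, g}  B4 = {b, c, e}  B5 = {c, e, h}  B6 = {c, d, h}
Tree: B1–B2, B2–B3, B3–B4, B4–B5, B5–B6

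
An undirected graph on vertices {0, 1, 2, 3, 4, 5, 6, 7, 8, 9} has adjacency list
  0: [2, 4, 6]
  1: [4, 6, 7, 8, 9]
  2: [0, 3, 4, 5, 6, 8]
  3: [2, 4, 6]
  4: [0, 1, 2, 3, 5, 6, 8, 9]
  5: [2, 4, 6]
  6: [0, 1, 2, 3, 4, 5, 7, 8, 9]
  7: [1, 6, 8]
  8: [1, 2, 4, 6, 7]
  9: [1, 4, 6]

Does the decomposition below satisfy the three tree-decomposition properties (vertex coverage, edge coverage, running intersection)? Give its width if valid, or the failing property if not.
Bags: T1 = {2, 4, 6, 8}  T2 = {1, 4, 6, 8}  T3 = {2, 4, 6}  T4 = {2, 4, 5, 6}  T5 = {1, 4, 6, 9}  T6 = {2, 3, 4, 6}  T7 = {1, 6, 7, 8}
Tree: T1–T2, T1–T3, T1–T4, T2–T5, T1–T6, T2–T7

A tree decomposition must satisfy three properties: every vertex lies in some bag; for every edge, both endpoints lie together in some bag; and for every vertex, the bags containing it form a connected subtree. Here vertex 0 appears in no bag, so the decomposition is invalid.

No — vertex 0 appears in no bag.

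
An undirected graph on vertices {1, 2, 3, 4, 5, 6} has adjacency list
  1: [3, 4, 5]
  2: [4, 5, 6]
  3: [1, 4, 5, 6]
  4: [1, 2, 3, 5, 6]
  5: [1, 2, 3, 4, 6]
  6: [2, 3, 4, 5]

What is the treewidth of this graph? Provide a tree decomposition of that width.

Every bag has size at most 4, so the width is 4 − 1 = 3 and tw(G) ≤ 3. Conversely, {2, 4, 5, 6} is a clique of size 4, and the vertices of any clique must share a bag in every tree decomposition; so some bag has ≥ 4 vertices and tw(G) ≥ 3. The upper and lower bounds meet at 3, so that is the treewidth.

Treewidth 3.
Bags: B1 = {2, 4, 5, 6}  B2 = {3, 4, 5, 6}  B3 = {1, 3, 4, 5}
Tree: B1–B2, B2–B3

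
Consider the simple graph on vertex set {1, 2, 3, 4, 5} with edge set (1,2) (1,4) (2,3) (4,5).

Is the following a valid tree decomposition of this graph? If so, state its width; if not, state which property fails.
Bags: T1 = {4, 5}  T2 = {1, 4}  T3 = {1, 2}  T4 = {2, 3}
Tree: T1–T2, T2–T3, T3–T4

Yes; width 1.

Checking the three conditions: (i) the bags cover all of {1, 2, 3, 4, 5}; (ii) for each edge, some bag contains both endpoints; (iii) the bags containing any fixed vertex form a subtree. All hold, so the decomposition is valid with width 2 − 1 = 1.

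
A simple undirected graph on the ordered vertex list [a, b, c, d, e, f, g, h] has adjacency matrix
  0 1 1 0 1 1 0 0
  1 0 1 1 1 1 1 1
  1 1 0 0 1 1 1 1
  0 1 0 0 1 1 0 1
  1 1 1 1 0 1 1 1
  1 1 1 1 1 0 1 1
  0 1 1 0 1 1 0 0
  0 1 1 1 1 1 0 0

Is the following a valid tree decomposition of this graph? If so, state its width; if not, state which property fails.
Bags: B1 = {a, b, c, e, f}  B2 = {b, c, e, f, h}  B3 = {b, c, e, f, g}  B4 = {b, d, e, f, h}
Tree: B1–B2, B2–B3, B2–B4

Vertex coverage: the bags together contain {a, b, c, d, e, f, g, h}, the full vertex set. Edge coverage: each edge of G has both endpoints in at least one bag. Running intersection: for every vertex, the bags containing it form a connected subtree. All three properties hold, so this is a valid tree decomposition of width max|bag| − 1 = 4, and hence tw(G) ≤ 4.

Yes; width 4.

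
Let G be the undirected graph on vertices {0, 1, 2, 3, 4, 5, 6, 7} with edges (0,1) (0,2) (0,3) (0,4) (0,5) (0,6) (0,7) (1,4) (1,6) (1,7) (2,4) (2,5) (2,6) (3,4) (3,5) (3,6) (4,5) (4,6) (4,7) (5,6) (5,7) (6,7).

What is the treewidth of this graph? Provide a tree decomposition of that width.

Every bag has size at most 5, so the width is 5 − 1 = 4 and tw(G) ≤ 4. Conversely, {0, 1, 4, 6, 7} is a clique of size 5, and the vertices of any clique must share a bag in every tree decomposition; so some bag has ≥ 5 vertices and tw(G) ≥ 4. Therefore the treewidth is 4.

Treewidth 4.
One such decomposition:
Bags: B1 = {0, 2, 4, 5, 6}  B2 = {0, 4, 5, 6, 7}  B3 = {0, 1, 4, 6, 7}  B4 = {0, 3, 4, 5, 6}
Tree: B1–B2, B2–B3, B2–B4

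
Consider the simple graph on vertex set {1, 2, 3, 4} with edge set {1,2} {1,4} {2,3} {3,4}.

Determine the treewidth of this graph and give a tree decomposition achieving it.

The largest bag has 3 vertices, giving width 2; this decomposition certifies tw(G) ≤ 2. The edges 4–1–2–3–4 form a cycle, so G is not a tree and its treewidth is at least 2. Hence tw(G) = 2 exactly.

Treewidth 2.
One such decomposition:
Bags: B1 = {1, 2, 4}  B2 = {2, 3, 4}
Tree: B1–B2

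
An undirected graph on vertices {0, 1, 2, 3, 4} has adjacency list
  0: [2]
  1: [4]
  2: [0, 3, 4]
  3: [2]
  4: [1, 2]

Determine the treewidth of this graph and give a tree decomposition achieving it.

Treewidth 1.
One such decomposition:
Bags: B1 = {0, 2}  B2 = {2, 4}  B3 = {2, 3}  B4 = {1, 4}
Tree: B1–B2, B2–B3, B2–B4

The largest bag has 2 vertices, giving width 1; this decomposition certifies tw(G) ≤ 1. Any graph with an edge has treewidth ≥ 1, and G has the edge 2–0. Hence tw(G) = 1 exactly.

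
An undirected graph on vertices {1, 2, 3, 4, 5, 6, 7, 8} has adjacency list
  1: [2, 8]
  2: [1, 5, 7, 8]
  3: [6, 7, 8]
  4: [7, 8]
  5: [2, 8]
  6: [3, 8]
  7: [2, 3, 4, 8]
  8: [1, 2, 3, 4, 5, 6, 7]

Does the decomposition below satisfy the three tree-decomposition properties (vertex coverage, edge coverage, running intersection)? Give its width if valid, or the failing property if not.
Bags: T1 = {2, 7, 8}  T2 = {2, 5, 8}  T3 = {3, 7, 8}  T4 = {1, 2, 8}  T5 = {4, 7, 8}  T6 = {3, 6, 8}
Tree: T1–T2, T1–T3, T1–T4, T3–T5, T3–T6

Every vertex of G appears in some bag (union = {1, 2, 3, 4, 5, 6, 7, 8}); every edge is covered by a bag; and for each vertex v the set of bags containing v is connected in the bag tree. The decomposition is therefore valid. The largest bag has 3 vertices, so the width is 2.

Yes; width 2.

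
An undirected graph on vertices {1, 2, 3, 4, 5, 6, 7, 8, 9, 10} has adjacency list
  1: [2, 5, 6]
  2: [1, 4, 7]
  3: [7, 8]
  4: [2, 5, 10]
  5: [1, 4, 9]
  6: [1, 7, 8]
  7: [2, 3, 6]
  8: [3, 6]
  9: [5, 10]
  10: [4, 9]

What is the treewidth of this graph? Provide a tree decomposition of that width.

Every bag has size at most 3, so the width is 3 − 1 = 2 and tw(G) ≤ 2. Since 3–8–6–7–3 is a cycle in G, G is not acyclic. Forests are exactly the graphs of treewidth ≤ 1, so tw(G) ≥ 2. Combining the bounds, tw(G) = 2.

Treewidth 2.
Bags: B1 = {3, 7, 8}  B2 = {6, 7, 8}  B3 = {2, 6, 7}  B4 = {1, 2, 6}  B5 = {1, 2, 4}  B6 = {1, 4, 5}  B7 = {4, 5, 10}  B8 = {5, 9, 10}
Tree: B1–B2, B2–B3, B3–B4, B4–B5, B5–B6, B6–B7, B7–B8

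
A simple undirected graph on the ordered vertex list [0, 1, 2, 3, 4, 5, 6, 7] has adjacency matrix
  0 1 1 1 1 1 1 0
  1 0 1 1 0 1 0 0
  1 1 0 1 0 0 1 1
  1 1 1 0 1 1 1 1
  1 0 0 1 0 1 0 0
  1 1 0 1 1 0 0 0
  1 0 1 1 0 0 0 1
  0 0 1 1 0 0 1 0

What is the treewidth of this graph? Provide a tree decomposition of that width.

Treewidth 3.
One optimal decomposition is:
Bags: B1 = {0, 1, 2, 3}  B2 = {0, 2, 3, 6}  B3 = {0, 1, 3, 5}  B4 = {2, 3, 6, 7}  B5 = {0, 3, 4, 5}
Tree: B1–B2, B1–B3, B2–B4, B3–B5

Every bag has size at most 4, so the width is 4 − 1 = 3 and tw(G) ≤ 3. On the other hand G contains the 4-clique {0, 1, 2, 3}. A clique must lie in a single bag of any decomposition, so no decomposition can have width below 3. Hence tw(G) = 3 exactly.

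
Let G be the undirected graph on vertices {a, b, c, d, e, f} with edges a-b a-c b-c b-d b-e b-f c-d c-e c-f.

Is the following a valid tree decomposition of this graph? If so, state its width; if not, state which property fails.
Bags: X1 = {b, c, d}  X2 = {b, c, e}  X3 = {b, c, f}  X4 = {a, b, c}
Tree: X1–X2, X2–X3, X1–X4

Yes; width 2.

Checking the three conditions: (i) the bags cover all of {a, b, c, d, e, f}; (ii) for each edge, some bag contains both endpoints; (iii) the bags containing any fixed vertex form a subtree. All hold, so the decomposition is valid with width 3 − 1 = 2.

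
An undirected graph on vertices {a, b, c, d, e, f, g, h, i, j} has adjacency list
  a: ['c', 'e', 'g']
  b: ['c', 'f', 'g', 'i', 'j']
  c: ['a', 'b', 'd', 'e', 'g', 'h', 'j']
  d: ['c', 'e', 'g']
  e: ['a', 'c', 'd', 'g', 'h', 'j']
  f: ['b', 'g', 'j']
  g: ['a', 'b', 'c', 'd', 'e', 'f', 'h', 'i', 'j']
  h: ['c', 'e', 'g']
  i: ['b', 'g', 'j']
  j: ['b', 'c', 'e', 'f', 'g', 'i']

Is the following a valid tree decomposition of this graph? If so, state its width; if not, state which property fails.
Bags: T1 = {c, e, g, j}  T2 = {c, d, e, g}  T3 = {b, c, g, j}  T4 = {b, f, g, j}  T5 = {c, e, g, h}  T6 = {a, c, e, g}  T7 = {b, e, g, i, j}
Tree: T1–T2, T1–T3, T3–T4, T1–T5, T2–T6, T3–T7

No — bags containing vertex e are not connected in the tree.

A tree decomposition must satisfy three properties: every vertex lies in some bag; for every edge, both endpoints lie together in some bag; and for every vertex, the bags containing it form a connected subtree. Here bags containing vertex e are not connected in the tree, so the decomposition is invalid.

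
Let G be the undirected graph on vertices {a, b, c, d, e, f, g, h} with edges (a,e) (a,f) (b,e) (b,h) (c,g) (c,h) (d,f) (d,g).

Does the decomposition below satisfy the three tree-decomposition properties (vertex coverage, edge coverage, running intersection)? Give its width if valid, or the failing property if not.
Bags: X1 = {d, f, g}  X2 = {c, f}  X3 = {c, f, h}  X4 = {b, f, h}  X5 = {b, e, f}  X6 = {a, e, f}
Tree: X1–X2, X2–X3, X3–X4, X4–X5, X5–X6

No — edge (g,c) lies in no bag.

A tree decomposition must satisfy three properties: every vertex lies in some bag; for every edge, both endpoints lie together in some bag; and for every vertex, the bags containing it form a connected subtree. Here edge (g,c) lies in no bag, so the decomposition is invalid.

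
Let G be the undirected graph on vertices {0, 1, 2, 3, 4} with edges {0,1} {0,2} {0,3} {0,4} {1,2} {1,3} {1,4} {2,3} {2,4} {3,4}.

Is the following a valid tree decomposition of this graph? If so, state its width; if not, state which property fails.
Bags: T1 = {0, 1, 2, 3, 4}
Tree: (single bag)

Every vertex of G appears in some bag (union = {0, 1, 2, 3, 4}); every edge is covered by a bag; and for each vertex v the set of bags containing v is connected in the bag tree. The decomposition is therefore valid. The largest bag has 5 vertices, so the width is 4.

Yes; width 4.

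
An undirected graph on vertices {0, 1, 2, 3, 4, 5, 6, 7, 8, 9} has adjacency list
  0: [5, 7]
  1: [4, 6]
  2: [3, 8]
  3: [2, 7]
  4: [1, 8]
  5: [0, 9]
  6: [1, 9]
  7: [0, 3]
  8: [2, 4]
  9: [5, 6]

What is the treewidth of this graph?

A width-2 tree decomposition is:
Bags: B1 = {2, 3, 7}  B2 = {2, 7, 8}  B3 = {4, 7, 8}  B4 = {1, 4, 7}  B5 = {1, 6, 7}  B6 = {6, 7, 9}  B7 = {5, 7, 9}  B8 = {0, 5, 7}
Tree: B1–B2, B2–B3, B3–B4, B4–B5, B5–B6, B6–B7, B7–B8
Each bag holds 3 vertices, so the decomposition has width 2, which upper-bounds the treewidth. The edges 7–3–2–8–4–1–6–9–5–0–7 form a cycle, so G is not a tree and its treewidth is at least 2. Combining the bounds, tw(G) = 2.

2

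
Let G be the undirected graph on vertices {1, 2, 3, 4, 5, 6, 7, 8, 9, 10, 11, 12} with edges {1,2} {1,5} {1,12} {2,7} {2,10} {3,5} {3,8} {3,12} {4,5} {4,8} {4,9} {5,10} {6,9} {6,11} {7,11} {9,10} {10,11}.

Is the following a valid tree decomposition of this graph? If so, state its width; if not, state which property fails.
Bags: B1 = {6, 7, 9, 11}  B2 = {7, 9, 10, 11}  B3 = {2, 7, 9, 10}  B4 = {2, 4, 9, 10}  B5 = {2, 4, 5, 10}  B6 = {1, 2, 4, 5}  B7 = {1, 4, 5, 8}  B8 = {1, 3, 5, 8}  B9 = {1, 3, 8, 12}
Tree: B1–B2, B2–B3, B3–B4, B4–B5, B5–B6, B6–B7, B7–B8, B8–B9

Yes; width 3.

Vertex coverage: the bags together contain {1, 2, 3, 4, 5, 6, 7, 8, 9, 10, 11, 12}, the full vertex set. Edge coverage: each edge of G has both endpoints in at least one bag. Running intersection: for every vertex, the bags containing it form a connected subtree. All three properties hold, so this is a valid tree decomposition of width max|bag| − 1 = 3, and hence tw(G) ≤ 3.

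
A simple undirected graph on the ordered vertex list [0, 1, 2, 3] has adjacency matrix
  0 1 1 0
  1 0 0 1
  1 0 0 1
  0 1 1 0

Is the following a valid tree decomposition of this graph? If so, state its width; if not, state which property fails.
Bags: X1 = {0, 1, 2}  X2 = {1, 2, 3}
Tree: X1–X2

Vertex coverage: the bags together contain {0, 1, 2, 3}, the full vertex set. Edge coverage: each edge of G has both endpoints in at least one bag. Running intersection: for every vertex, the bags containing it form a connected subtree. All three properties hold, so this is a valid tree decomposition of width max|bag| − 1 = 2, and hence tw(G) ≤ 2.

Yes; width 2.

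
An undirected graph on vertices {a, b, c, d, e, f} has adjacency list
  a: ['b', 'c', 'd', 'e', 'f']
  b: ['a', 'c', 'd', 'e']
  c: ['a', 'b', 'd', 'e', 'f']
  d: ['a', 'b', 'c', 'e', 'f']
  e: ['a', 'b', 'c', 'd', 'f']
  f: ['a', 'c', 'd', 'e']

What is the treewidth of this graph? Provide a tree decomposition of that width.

Each bag holds 5 vertices, so the decomposition has width 4, which upper-bounds the treewidth. Conversely, {a, c, d, e, f} is a clique of size 5, and the vertices of any clique must share a bag in every tree decomposition; so some bag has ≥ 5 vertices and tw(G) ≥ 4. Therefore the treewidth is 4.

Treewidth 4.
One such decomposition:
Bags: B1 = {a, b, c, d, e}  B2 = {a, c, d, e, f}
Tree: B1–B2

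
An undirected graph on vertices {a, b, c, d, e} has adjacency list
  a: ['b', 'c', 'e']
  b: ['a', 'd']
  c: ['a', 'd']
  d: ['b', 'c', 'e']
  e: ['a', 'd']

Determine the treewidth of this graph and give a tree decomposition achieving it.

Treewidth 2.
One optimal decomposition is:
Bags: B1 = {a, c, d}  B2 = {a, d, e}  B3 = {a, b, d}
Tree: B1–B2, B2–B3

Every bag has size at most 3, so the width is 3 − 1 = 2 and tw(G) ≤ 2. The edges d–c–a–e–d form a cycle, so G is not a tree and its treewidth is at least 2. The upper and lower bounds meet at 2, so that is the treewidth.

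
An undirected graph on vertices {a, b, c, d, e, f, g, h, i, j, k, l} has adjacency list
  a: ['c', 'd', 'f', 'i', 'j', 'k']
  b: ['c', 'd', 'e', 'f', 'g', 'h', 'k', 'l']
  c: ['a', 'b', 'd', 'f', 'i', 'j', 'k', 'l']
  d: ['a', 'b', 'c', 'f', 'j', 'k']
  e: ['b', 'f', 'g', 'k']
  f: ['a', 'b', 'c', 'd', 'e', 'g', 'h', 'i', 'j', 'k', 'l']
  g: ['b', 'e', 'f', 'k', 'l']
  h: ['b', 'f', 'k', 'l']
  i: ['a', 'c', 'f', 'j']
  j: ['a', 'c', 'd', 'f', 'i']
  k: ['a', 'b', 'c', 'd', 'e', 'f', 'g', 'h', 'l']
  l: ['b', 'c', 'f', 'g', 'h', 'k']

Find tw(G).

A width-4 tree decomposition is:
Bags: B1 = {a, c, d, f, k}  B2 = {b, c, d, f, k}  B3 = {b, c, f, k, l}  B4 = {b, f, g, k, l}  B5 = {a, c, d, f, j}  B6 = {b, f, h, k, l}  B7 = {a, c, f, i, j}  B8 = {b, e, f, g, k}
Tree: B1–B2, B2–B3, B3–B4, B1–B5, B4–B6, B5–B7, B4–B8
Every bag has size at most 5, so the width is 5 − 1 = 4 and tw(G) ≤ 4. For the lower bound, the 5 vertices {a, c, d, f, j} are pairwise adjacent, and any tree decomposition puts a clique entirely inside one bag — forcing width ≥ 4. Therefore the treewidth is 4.

4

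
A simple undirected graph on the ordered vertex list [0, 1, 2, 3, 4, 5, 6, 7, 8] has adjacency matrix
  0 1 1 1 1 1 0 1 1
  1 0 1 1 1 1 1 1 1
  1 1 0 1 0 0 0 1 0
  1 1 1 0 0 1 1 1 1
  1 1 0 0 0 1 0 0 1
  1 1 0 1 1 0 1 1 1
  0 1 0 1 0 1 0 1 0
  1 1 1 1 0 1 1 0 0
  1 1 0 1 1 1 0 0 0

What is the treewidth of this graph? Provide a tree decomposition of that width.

Treewidth 4.
One such decomposition:
Bags: B1 = {1, 3, 5, 6, 7}  B2 = {0, 1, 3, 5, 7}  B3 = {0, 1, 2, 3, 7}  B4 = {0, 1, 3, 5, 8}  B5 = {0, 1, 4, 5, 8}
Tree: B1–B2, B2–B3, B2–B4, B4–B5

Each bag holds 5 vertices, so the decomposition has width 4, which upper-bounds the treewidth. Conversely, {0, 1, 2, 3, 7} is a clique of size 5, and the vertices of any clique must share a bag in every tree decomposition; so some bag has ≥ 5 vertices and tw(G) ≥ 4. Therefore the treewidth is 4.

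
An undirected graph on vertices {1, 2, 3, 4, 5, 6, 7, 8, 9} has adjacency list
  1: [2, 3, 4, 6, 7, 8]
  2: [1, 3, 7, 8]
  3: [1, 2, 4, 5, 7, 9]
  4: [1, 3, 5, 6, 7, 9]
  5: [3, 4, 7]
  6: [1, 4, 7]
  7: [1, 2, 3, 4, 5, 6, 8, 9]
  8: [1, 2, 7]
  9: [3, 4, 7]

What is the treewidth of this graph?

A width-3 tree decomposition is:
Bags: B1 = {3, 4, 5, 7}  B2 = {1, 3, 4, 7}  B3 = {1, 2, 3, 7}  B4 = {3, 4, 7, 9}  B5 = {1, 2, 7, 8}  B6 = {1, 4, 6, 7}
Tree: B1–B2, B2–B3, B2–B4, B3–B5, B2–B6
The largest bag has 4 vertices, giving width 3; this decomposition certifies tw(G) ≤ 3. Conversely, {1, 2, 7, 8} is a clique of size 4, and the vertices of any clique must share a bag in every tree decomposition; so some bag has ≥ 4 vertices and tw(G) ≥ 3. Therefore the treewidth is 3.

3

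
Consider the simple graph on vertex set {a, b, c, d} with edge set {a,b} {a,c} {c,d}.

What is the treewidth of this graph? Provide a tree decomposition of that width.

Every bag has size at most 2, so the width is 2 − 1 = 1 and tw(G) ≤ 1. G has an edge, so its treewidth is at least 1. Hence tw(G) = 1 exactly.

Treewidth 1.
One such decomposition:
Bags: B1 = {c, d}  B2 = {a, c}  B3 = {a, b}
Tree: B1–B2, B2–B3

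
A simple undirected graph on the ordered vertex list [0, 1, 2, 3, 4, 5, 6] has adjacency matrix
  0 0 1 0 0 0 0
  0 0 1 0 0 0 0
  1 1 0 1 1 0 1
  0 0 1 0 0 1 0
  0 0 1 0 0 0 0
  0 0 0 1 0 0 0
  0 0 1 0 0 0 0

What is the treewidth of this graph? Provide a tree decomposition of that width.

Treewidth 1.
One such decomposition:
Bags: B1 = {2, 3}  B2 = {3, 5}  B3 = {0, 2}  B4 = {1, 2}  B5 = {2, 6}  B6 = {2, 4}
Tree: B1–B2, B1–B3, B1–B4, B1–B5, B1–B6

Each bag holds 2 vertices, so the decomposition has width 1, which upper-bounds the treewidth. G has an edge, so its treewidth is at least 1. The upper and lower bounds meet at 1, so that is the treewidth.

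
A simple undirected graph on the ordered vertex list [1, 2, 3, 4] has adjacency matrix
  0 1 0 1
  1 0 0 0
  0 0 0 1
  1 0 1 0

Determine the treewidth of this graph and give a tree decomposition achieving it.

The largest bag has 2 vertices, giving width 1; this decomposition certifies tw(G) ≤ 1. Any graph with an edge has treewidth ≥ 1, and G has the edge 2–1. Hence tw(G) = 1 exactly.

Treewidth 1.
One optimal decomposition is:
Bags: B1 = {1, 2}  B2 = {1, 4}  B3 = {3, 4}
Tree: B1–B2, B2–B3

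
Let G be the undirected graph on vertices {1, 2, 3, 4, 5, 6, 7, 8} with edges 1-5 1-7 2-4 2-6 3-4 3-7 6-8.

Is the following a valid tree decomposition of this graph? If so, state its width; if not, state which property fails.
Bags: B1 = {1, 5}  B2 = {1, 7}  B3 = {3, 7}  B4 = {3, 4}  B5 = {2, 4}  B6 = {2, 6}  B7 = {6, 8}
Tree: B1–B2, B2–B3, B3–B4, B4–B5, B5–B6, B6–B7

Yes; width 1.

Vertex coverage: the bags together contain {1, 2, 3, 4, 5, 6, 7, 8}, the full vertex set. Edge coverage: each edge of G has both endpoints in at least one bag. Running intersection: for every vertex, the bags containing it form a connected subtree. All three properties hold, so this is a valid tree decomposition of width max|bag| − 1 = 1, and hence tw(G) ≤ 1.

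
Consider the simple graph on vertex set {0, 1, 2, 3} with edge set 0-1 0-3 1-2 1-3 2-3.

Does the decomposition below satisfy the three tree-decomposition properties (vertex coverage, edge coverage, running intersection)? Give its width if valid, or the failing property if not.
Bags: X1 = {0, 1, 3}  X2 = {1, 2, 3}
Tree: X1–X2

Yes; width 2.

Checking the three conditions: (i) the bags cover all of {0, 1, 2, 3}; (ii) for each edge, some bag contains both endpoints; (iii) the bags containing any fixed vertex form a subtree. All hold, so the decomposition is valid with width 3 − 1 = 2.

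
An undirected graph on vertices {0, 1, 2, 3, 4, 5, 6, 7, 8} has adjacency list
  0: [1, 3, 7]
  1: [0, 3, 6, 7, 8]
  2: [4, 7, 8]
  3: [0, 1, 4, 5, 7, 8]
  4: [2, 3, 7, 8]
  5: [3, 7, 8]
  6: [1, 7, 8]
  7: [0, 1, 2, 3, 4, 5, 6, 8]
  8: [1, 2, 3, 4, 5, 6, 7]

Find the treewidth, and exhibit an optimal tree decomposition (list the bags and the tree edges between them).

The largest bag has 4 vertices, giving width 3; this decomposition certifies tw(G) ≤ 3. For the lower bound, the 4 vertices {0, 1, 3, 7} are pairwise adjacent, and any tree decomposition puts a clique entirely inside one bag — forcing width ≥ 3. Hence tw(G) = 3 exactly.

Treewidth 3.
Bags: B1 = {3, 4, 7, 8}  B2 = {3, 5, 7, 8}  B3 = {1, 3, 7, 8}  B4 = {2, 4, 7, 8}  B5 = {0, 1, 3, 7}  B6 = {1, 6, 7, 8}
Tree: B1–B2, B2–B3, B1–B4, B3–B5, B3–B6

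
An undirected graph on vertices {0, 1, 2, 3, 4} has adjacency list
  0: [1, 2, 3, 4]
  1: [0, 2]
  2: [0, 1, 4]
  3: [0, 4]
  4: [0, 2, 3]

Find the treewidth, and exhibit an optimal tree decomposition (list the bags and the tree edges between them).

Treewidth 2.
One such decomposition:
Bags: B1 = {0, 1, 2}  B2 = {0, 2, 4}  B3 = {0, 3, 4}
Tree: B1–B2, B2–B3

Each bag holds 3 vertices, so the decomposition has width 2, which upper-bounds the treewidth. For the lower bound, the 3 vertices {0, 1, 2} are pairwise adjacent, and any tree decomposition puts a clique entirely inside one bag — forcing width ≥ 2. Therefore the treewidth is 2.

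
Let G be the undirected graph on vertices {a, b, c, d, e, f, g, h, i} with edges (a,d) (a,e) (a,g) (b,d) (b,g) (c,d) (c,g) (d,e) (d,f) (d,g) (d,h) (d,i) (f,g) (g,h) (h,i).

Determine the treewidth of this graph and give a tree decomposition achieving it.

Each bag holds 3 vertices, so the decomposition has width 2, which upper-bounds the treewidth. Conversely, {d, f, g} is a clique of size 3, and the vertices of any clique must share a bag in every tree decomposition; so some bag has ≥ 3 vertices and tw(G) ≥ 2. Combining the bounds, tw(G) = 2.

Treewidth 2.
One optimal decomposition is:
Bags: B1 = {d, g, h}  B2 = {d, h, i}  B3 = {c, d, g}  B4 = {d, f, g}  B5 = {a, d, g}  B6 = {b, d, g}  B7 = {a, d, e}
Tree: B1–B2, B1–B3, B1–B4, B3–B5, B1–B6, B5–B7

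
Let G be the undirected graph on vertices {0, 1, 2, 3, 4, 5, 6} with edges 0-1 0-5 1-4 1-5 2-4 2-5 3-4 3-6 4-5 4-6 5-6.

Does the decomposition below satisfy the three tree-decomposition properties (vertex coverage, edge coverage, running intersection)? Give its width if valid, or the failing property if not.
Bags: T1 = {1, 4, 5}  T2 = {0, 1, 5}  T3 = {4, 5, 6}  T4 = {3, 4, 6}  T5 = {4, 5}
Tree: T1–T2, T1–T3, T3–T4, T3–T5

A tree decomposition must satisfy three properties: every vertex lies in some bag; for every edge, both endpoints lie together in some bag; and for every vertex, the bags containing it form a connected subtree. Here vertex 2 appears in no bag, so the decomposition is invalid.

No — vertex 2 appears in no bag.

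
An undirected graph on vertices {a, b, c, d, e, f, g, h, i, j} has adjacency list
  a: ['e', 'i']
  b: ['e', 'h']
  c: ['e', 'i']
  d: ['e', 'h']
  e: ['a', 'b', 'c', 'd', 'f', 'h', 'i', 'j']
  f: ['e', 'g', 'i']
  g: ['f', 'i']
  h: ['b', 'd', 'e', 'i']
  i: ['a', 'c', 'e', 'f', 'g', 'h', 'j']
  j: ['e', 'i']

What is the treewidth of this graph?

A width-2 tree decomposition is:
Bags: B1 = {e, f, i}  B2 = {a, e, i}  B3 = {e, h, i}  B4 = {b, e, h}  B5 = {c, e, i}  B6 = {d, e, h}  B7 = {f, g, i}  B8 = {e, i, j}
Tree: B1–B2, B2–B3, B3–B4, B3–B5, B3–B6, B1–B7, B3–B8
Every bag has size at most 3, so the width is 3 − 1 = 2 and tw(G) ≤ 2. For the lower bound, the 3 vertices {f, g, i} are pairwise adjacent, and any tree decomposition puts a clique entirely inside one bag — forcing width ≥ 2. Combining the bounds, tw(G) = 2.

2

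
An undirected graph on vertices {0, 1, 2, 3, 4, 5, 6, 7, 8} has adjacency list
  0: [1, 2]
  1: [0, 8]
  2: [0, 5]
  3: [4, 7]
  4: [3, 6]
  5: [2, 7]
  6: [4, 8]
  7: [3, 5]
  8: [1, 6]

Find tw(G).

2

A width-2 tree decomposition is:
Bags: B1 = {3, 4, 6}  B2 = {3, 6, 8}  B3 = {1, 3, 8}  B4 = {0, 1, 3}  B5 = {0, 2, 3}  B6 = {2, 3, 5}  B7 = {3, 5, 7}
Tree: B1–B2, B2–B3, B3–B4, B4–B5, B5–B6, B6–B7
Every bag has size at most 3, so the width is 3 − 1 = 2 and tw(G) ≤ 2. For the lower bound, G contains the cycle 3–4–6–8–1–0–2–5–7–3, so G is not a forest; only forests have treewidth ≤ 1, hence tw(G) ≥ 2. Therefore the treewidth is 2.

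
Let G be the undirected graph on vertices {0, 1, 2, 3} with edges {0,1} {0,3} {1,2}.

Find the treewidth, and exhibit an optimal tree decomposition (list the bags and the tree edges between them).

Each bag holds 2 vertices, so the decomposition has width 1, which upper-bounds the treewidth. G has an edge, so its treewidth is at least 1. Therefore the treewidth is 1.

Treewidth 1.
One optimal decomposition is:
Bags: B1 = {1, 2}  B2 = {0, 1}  B3 = {0, 3}
Tree: B1–B2, B2–B3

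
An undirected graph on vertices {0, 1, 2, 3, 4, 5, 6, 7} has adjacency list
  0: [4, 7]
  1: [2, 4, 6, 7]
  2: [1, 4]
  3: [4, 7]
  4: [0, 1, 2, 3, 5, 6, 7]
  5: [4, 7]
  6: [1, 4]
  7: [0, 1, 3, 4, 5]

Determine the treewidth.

A width-2 tree decomposition is:
Bags: B1 = {0, 4, 7}  B2 = {4, 5, 7}  B3 = {1, 4, 7}  B4 = {3, 4, 7}  B5 = {1, 4, 6}  B6 = {1, 2, 4}
Tree: B1–B2, B1–B3, B2–B4, B3–B5, B5–B6
Every bag has size at most 3, so the width is 3 − 1 = 2 and tw(G) ≤ 2. On the other hand G contains the 3-clique {1, 2, 4}. A clique must lie in a single bag of any decomposition, so no decomposition can have width below 2. Therefore the treewidth is 2.

2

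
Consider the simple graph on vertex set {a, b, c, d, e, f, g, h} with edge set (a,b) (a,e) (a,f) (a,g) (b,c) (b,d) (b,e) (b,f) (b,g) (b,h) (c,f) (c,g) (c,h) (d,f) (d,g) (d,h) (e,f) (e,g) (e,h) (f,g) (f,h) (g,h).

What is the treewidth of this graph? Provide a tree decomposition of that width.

Treewidth 4.
Bags: B1 = {b, c, f, g, h}  B2 = {b, e, f, g, h}  B3 = {a, b, e, f, g}  B4 = {b, d, f, g, h}
Tree: B1–B2, B2–B3, B2–B4

Every bag has size at most 5, so the width is 5 − 1 = 4 and tw(G) ≤ 4. On the other hand G contains the 5-clique {b, d, f, g, h}. A clique must lie in a single bag of any decomposition, so no decomposition can have width below 4. The upper and lower bounds meet at 4, so that is the treewidth.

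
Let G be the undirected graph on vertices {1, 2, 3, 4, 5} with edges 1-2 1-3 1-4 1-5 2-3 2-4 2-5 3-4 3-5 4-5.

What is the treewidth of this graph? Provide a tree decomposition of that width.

With just one bag of size 5, the width is 5 − 1 = 4, so tw(G) ≤ 4. Conversely, {1, 2, 3, 4, 5} is a clique of size 5, and the vertices of any clique must share a bag in every tree decomposition; so some bag has ≥ 5 vertices and tw(G) ≥ 4. Therefore the treewidth is 4.

Treewidth 4.
One optimal decomposition is:
Bags: B1 = {1, 2, 3, 4, 5}
Tree: (single bag)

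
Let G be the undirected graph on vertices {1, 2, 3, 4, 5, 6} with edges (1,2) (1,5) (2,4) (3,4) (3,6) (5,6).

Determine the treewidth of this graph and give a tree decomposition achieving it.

Treewidth 2.
Bags: B1 = {1, 2, 4}  B2 = {1, 3, 4}  B3 = {1, 3, 6}  B4 = {1, 5, 6}
Tree: B1–B2, B2–B3, B3–B4

Every bag has size at most 3, so the width is 3 − 1 = 2 and tw(G) ≤ 2. The edges 1–2–4–3–6–5–1 form a cycle, so G is not a tree and its treewidth is at least 2. Hence tw(G) = 2 exactly.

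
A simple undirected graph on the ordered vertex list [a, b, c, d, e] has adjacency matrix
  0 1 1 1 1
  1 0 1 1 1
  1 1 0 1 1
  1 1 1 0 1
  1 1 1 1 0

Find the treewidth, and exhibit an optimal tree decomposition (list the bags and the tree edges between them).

Treewidth 4.
Bags: B1 = {a, b, c, d, e}
Tree: (single bag)

A single bag containing all 5 vertices is trivially a valid decomposition of width 4. Conversely, {a, b, c, d, e} is a clique of size 5, and the vertices of any clique must share a bag in every tree decomposition; so some bag has ≥ 5 vertices and tw(G) ≥ 4. Hence tw(G) = 4 exactly.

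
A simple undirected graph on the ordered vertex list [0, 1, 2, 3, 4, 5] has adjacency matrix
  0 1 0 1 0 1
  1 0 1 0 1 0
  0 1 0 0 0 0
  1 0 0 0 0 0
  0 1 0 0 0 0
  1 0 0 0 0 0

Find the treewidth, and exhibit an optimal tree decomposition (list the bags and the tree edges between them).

Every bag has size at most 2, so the width is 2 − 1 = 1 and tw(G) ≤ 1. Any graph with an edge has treewidth ≥ 1, and G has the edge 5–0. Combining the bounds, tw(G) = 1.

Treewidth 1.
Bags: B1 = {0, 5}  B2 = {0, 1}  B3 = {1, 2}  B4 = {1, 4}  B5 = {0, 3}
Tree: B1–B2, B2–B3, B3–B4, B1–B5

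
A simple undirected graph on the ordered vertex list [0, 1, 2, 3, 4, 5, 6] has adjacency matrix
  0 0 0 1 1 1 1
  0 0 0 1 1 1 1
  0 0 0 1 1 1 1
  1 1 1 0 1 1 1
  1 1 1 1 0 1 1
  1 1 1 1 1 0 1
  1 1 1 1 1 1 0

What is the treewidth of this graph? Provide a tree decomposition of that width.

Treewidth 4.
Bags: B1 = {0, 3, 4, 5, 6}  B2 = {2, 3, 4, 5, 6}  B3 = {1, 3, 4, 5, 6}
Tree: B1–B2, B1–B3

Every bag has size at most 5, so the width is 5 − 1 = 4 and tw(G) ≤ 4. Conversely, {0, 3, 4, 5, 6} is a clique of size 5, and the vertices of any clique must share a bag in every tree decomposition; so some bag has ≥ 5 vertices and tw(G) ≥ 4. Hence tw(G) = 4 exactly.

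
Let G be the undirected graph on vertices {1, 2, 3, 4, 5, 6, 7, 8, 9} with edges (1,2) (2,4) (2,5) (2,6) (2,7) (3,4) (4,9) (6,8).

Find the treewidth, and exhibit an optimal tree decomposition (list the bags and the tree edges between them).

Every bag has size at most 2, so the width is 2 − 1 = 1 and tw(G) ≤ 1. G has an edge, so its treewidth is at least 1. Hence tw(G) = 1 exactly.

Treewidth 1.
One optimal decomposition is:
Bags: B1 = {2, 4}  B2 = {2, 5}  B3 = {3, 4}  B4 = {2, 7}  B5 = {2, 6}  B6 = {4, 9}  B7 = {6, 8}  B8 = {1, 2}
Tree: B1–B2, B1–B3, B1–B4, B2–B5, B3–B6, B5–B7, B1–B8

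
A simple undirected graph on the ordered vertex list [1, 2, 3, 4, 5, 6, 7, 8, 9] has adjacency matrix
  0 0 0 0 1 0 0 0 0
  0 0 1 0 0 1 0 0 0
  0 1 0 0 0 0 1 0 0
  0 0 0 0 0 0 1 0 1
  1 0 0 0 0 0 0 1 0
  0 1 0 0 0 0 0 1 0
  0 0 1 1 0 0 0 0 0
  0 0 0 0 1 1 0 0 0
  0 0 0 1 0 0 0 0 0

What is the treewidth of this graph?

1

A width-1 tree decomposition is:
Bags: B1 = {4, 9}  B2 = {4, 7}  B3 = {3, 7}  B4 = {2, 3}  B5 = {2, 6}  B6 = {6, 8}  B7 = {5, 8}  B8 = {1, 5}
Tree: B1–B2, B2–B3, B3–B4, B4–B5, B5–B6, B6–B7, B7–B8
Each bag holds 2 vertices, so the decomposition has width 1, which upper-bounds the treewidth. Since G has at least one edge (e.g. 9–4), it is not an edgeless graph, so tw(G) ≥ 1. Therefore the treewidth is 1.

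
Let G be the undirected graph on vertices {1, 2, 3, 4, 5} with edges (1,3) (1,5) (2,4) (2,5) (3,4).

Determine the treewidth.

A width-2 tree decomposition is:
Bags: B1 = {2, 4, 5}  B2 = {3, 4, 5}  B3 = {1, 3, 5}
Tree: B1–B2, B2–B3
Each bag holds 3 vertices, so the decomposition has width 2, which upper-bounds the treewidth. The edges 5–2–4–3–1–5 form a cycle, so G is not a tree and its treewidth is at least 2. The upper and lower bounds meet at 2, so that is the treewidth.

2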